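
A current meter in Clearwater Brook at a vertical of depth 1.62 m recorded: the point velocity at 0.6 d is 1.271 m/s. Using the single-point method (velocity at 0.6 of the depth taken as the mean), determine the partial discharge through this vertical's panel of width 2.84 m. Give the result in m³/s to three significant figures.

v̄ = v₀.₆ = 1.271 m/s
q = v̄ × d × w = 1.271 × 1.62 × 2.84 = 5.848 m³/s

5.85 m³/s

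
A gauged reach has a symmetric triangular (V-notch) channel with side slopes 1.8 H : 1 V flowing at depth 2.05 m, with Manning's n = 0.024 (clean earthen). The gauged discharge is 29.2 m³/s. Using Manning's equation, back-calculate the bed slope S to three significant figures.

A = z·y² = 1.8×2.05² = 7.565 m²
P = 2y√(1+z²) = 2×2.05×√(1+1.8²) = 8.442 m
R = A/P = 7.565/8.442 = 0.8960 m
S = (Q·n / (1·A·R^(2/3)))² = (29.2×0.024 / (1×7.565×0.9294))² = 0.009936

0.00994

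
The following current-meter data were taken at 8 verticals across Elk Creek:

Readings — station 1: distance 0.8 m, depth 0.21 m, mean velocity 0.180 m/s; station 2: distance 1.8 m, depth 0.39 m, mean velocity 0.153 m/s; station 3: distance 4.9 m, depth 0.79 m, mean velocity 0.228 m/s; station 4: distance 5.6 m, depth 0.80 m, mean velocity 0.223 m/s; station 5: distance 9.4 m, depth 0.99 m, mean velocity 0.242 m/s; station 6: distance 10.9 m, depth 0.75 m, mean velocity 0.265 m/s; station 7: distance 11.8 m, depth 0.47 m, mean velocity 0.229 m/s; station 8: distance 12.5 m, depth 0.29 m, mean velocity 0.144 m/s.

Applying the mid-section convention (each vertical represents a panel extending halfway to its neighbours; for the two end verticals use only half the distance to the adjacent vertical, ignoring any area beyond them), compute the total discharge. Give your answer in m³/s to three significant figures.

1.86 m³/s

w_1 = (1.8 − 0.8)/2 = 0.5 m; q_1 = 0.180 × 0.21 × 0.5 = 0.01890 m³/s
w_2 = (4.9 − 0.8)/2 = 2.05 m; q_2 = 0.153 × 0.39 × 2.05 = 0.1223 m³/s
w_3 = (5.6 − 1.8)/2 = 1.9 m; q_3 = 0.228 × 0.79 × 1.9 = 0.3422 m³/s
w_4 = (9.4 − 4.9)/2 = 2.25 m; q_4 = 0.223 × 0.80 × 2.25 = 0.4014 m³/s
w_5 = (10.9 − 5.6)/2 = 2.65 m; q_5 = 0.242 × 0.99 × 2.65 = 0.6349 m³/s
w_6 = (11.8 − 9.4)/2 = 1.2 m; q_6 = 0.265 × 0.75 × 1.2 = 0.2385 m³/s
w_7 = (12.5 − 10.9)/2 = 0.8 m; q_7 = 0.229 × 0.47 × 0.8 = 0.08610 m³/s
w_8 = (12.5 − 11.8)/2 = 0.35 m; q_8 = 0.144 × 0.29 × 0.35 = 0.01462 m³/s
Q = Σ qᵢ = 1.859 m³/s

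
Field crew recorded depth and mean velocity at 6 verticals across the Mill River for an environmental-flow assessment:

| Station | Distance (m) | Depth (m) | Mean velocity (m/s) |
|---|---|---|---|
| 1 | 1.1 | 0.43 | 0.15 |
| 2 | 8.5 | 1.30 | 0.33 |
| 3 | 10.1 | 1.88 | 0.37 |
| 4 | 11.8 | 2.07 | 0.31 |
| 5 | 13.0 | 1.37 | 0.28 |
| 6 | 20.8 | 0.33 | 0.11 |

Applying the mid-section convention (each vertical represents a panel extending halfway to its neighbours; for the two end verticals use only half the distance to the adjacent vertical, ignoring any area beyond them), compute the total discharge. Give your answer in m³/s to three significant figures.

w_1 = (8.5 − 1.1)/2 = 3.7 m; q_1 = 0.15 × 0.43 × 3.7 = 0.2387 m³/s
w_2 = (10.1 − 1.1)/2 = 4.5 m; q_2 = 0.33 × 1.30 × 4.5 = 1.931 m³/s
w_3 = (11.8 − 8.5)/2 = 1.65 m; q_3 = 0.37 × 1.88 × 1.65 = 1.148 m³/s
w_4 = (13.0 − 10.1)/2 = 1.45 m; q_4 = 0.31 × 2.07 × 1.45 = 0.9305 m³/s
w_5 = (20.8 − 11.8)/2 = 4.5 m; q_5 = 0.28 × 1.37 × 4.5 = 1.726 m³/s
w_6 = (20.8 − 13.0)/2 = 3.9 m; q_6 = 0.11 × 0.33 × 3.9 = 0.1416 m³/s
Q = Σ qᵢ = 6.115 m³/s

6.12 m³/s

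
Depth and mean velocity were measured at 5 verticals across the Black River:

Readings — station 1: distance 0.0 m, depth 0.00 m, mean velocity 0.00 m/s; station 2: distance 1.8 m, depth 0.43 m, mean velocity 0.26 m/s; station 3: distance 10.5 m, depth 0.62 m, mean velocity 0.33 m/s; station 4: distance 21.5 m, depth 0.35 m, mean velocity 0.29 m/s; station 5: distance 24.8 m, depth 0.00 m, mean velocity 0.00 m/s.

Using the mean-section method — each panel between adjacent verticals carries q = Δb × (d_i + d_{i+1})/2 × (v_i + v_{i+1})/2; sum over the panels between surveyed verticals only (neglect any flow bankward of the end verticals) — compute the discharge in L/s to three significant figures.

Panel 1-2: Δb = 1.8 m, d̄ = (0.00+0.43)/2 = 0.215, v̄ = (0.00+0.26)/2 = 0.13 → q = 1.8×0.215×0.13 = 0.05031 m³/s
Panel 2-3: Δb = 8.7 m, d̄ = (0.43+0.62)/2 = 0.525, v̄ = (0.26+0.33)/2 = 0.295 → q = 8.7×0.525×0.295 = 1.347 m³/s
Panel 3-4: Δb = 11 m, d̄ = (0.62+0.35)/2 = 0.485, v̄ = (0.33+0.29)/2 = 0.31 → q = 11×0.485×0.31 = 1.654 m³/s
Panel 4-5: Δb = 3.3 m, d̄ = (0.35+0.00)/2 = 0.175, v̄ = (0.29+0.00)/2 = 0.145 → q = 3.3×0.175×0.145 = 0.08374 m³/s
Q = Σ q = 3.135 m³/s
= 3.135 × 1000 = 3135 L/s

3140 L/s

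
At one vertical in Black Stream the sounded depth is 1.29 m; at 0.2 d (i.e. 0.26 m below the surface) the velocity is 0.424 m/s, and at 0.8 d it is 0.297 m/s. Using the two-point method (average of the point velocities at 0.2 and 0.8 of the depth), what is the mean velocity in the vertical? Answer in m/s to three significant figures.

0.361 m/s

v̄ = (0.424 + 0.297) / 2 = 0.3605 m/s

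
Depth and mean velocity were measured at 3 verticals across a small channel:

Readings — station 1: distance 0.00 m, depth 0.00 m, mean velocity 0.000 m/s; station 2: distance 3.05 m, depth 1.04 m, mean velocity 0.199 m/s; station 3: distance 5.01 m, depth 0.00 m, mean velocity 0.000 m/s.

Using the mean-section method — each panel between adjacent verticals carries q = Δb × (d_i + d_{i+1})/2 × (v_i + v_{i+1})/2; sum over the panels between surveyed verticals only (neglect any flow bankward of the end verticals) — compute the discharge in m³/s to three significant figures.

0.259 m³/s

Panel 1-2: Δb = 3.05 m, d̄ = (0.00+1.04)/2 = 0.52, v̄ = (0.000+0.199)/2 = 0.0995 → q = 3.05×0.52×0.0995 = 0.1578 m³/s
Panel 2-3: Δb = 1.96 m, d̄ = (1.04+0.00)/2 = 0.52, v̄ = (0.199+0.000)/2 = 0.0995 → q = 1.96×0.52×0.0995 = 0.1014 m³/s
Q = Σ q = 0.2592 m³/s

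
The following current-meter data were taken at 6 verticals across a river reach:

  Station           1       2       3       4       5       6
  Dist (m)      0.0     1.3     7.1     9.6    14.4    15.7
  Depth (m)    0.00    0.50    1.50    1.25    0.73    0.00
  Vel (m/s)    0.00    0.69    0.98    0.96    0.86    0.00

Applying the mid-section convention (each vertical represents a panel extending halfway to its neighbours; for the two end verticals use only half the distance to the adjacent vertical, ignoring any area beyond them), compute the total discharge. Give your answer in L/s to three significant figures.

13600 L/s

w_2 = (7.1 − 0.0)/2 = 3.55 m; q_2 = 0.69 × 0.50 × 3.55 = 1.225 m³/s
w_3 = (9.6 − 1.3)/2 = 4.15 m; q_3 = 0.98 × 1.50 × 4.15 = 6.101 m³/s
w_4 = (14.4 − 7.1)/2 = 3.65 m; q_4 = 0.96 × 1.25 × 3.65 = 4.380 m³/s
w_5 = (15.7 − 9.6)/2 = 3.05 m; q_5 = 0.86 × 0.73 × 3.05 = 1.915 m³/s
Stations 1, 6 contribute zero (depth or velocity is 0).
Q = Σ qᵢ = 13.62 m³/s
= 13.62 × 1000 = 13620 L/s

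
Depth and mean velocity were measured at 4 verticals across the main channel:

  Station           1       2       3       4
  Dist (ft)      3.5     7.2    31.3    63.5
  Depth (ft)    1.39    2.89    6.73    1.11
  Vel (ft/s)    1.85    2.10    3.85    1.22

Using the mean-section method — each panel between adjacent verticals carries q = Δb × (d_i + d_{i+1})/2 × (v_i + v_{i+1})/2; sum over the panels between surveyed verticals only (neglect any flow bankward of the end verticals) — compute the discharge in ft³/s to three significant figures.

Panel 1-2: Δb = 3.7 ft, d̄ = (1.39+2.89)/2 = 2.14, v̄ = (1.85+2.10)/2 = 1.975 → q = 3.7×2.14×1.975 = 15.64 ft³/s
Panel 2-3: Δb = 24.1 ft, d̄ = (2.89+6.73)/2 = 4.81, v̄ = (2.10+3.85)/2 = 2.975 → q = 24.1×4.81×2.975 = 344.9 ft³/s
Panel 3-4: Δb = 32.2 ft, d̄ = (6.73+1.11)/2 = 3.92, v̄ = (3.85+1.22)/2 = 2.535 → q = 32.2×3.92×2.535 = 320.0 ft³/s
Q = Σ q = 680.5 ft³/s

680 ft³/s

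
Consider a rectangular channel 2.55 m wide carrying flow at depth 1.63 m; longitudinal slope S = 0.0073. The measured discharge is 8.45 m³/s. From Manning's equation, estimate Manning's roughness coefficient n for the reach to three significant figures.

A = b·y = 2.55 × 1.63 = 4.157 m²
P = b + 2y = 2.55 + 2×1.63 = 5.810 m
R = A/P = 4.157/5.810 = 0.7154 m
n = (1/Q)·A·R^(2/3)·S^(1/2) = (1/8.45) × 4.157 × 0.7999 × 0.08544 = 0.03362

0.0336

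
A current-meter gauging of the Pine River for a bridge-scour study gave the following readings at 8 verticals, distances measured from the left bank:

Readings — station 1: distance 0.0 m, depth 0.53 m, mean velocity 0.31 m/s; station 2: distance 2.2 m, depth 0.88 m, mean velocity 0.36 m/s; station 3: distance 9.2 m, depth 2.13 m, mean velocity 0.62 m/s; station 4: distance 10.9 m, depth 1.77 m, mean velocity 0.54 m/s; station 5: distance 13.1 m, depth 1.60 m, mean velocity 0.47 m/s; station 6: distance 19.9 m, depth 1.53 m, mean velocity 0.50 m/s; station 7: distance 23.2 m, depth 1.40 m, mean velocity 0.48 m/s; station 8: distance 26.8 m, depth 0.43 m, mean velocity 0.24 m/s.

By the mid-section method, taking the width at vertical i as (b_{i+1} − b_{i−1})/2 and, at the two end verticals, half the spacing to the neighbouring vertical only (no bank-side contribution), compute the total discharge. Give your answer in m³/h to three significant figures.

68400 m³/h

w_1 = (2.2 − 0.0)/2 = 1.1 m; q_1 = 0.31 × 0.53 × 1.1 = 0.1807 m³/s
w_2 = (9.2 − 0.0)/2 = 4.6 m; q_2 = 0.36 × 0.88 × 4.6 = 1.457 m³/s
w_3 = (10.9 − 2.2)/2 = 4.35 m; q_3 = 0.62 × 2.13 × 4.35 = 5.745 m³/s
w_4 = (13.1 − 9.2)/2 = 1.95 m; q_4 = 0.54 × 1.77 × 1.95 = 1.864 m³/s
w_5 = (19.9 − 10.9)/2 = 4.5 m; q_5 = 0.47 × 1.60 × 4.5 = 3.384 m³/s
w_6 = (23.2 − 13.1)/2 = 5.05 m; q_6 = 0.50 × 1.53 × 5.05 = 3.863 m³/s
w_7 = (26.8 − 19.9)/2 = 3.45 m; q_7 = 0.48 × 1.40 × 3.45 = 2.318 m³/s
w_8 = (26.8 − 23.2)/2 = 1.8 m; q_8 = 0.24 × 0.43 × 1.8 = 0.1858 m³/s
Q = Σ qᵢ = 19.00 m³/s
= 19.00 × 3600 = 68390 m³/h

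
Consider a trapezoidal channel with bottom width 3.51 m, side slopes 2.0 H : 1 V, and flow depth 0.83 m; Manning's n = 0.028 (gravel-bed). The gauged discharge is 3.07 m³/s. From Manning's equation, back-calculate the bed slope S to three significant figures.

A = (b + z·y)·y = (3.51 + 2.0×0.83)×0.83 = 4.291 m²
P = b + 2y√(1+z²) = 3.51 + 2×0.83×√(1+2.0²) = 7.222 m
R = A/P = 4.291/7.222 = 0.5942 m
S = (Q·n / (1·A·R^(2/3)))² = (3.07×0.028 / (1×4.291×0.7068))² = 0.0008033

0.000803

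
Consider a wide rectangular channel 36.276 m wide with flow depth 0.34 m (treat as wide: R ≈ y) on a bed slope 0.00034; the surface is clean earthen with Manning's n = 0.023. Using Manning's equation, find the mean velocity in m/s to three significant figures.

0.391 m/s

A = b·y = 36.276 × 0.34 = 12.33 m²
Wide channel: R ≈ y = 0.34 m
Q = (1/n)·A·R^(2/3)·S^(1/2) = (1/0.023) × 12.33 × 0.3400^(2/3) × 0.00034^(1/2) = 4.817 m³/s
V = Q/A = 4.817/12.33 = 0.3905 m/s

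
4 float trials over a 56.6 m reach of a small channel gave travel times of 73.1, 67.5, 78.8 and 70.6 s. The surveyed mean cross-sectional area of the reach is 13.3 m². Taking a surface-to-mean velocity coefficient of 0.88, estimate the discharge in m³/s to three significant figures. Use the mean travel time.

9.14 m³/s

t̄ = (73.1 + 67.5 + 78.8 + 70.6) / 4 = 72.5 s
v_surface = L / t̄ = 56.6 / 72.5 = 0.7807 m/s
v_mean = 0.88 × 0.7807 = 0.6870 m/s
Q = A × v_mean = 13.3 × 0.6870 = 9.137 m³/s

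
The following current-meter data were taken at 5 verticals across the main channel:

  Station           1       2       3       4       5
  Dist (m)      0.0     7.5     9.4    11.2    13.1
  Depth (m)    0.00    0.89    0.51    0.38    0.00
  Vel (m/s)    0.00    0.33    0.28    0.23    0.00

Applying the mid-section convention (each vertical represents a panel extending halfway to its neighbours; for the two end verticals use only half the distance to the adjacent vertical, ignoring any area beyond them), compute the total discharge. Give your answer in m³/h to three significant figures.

w_2 = (9.4 − 0.0)/2 = 4.7 m; q_2 = 0.33 × 0.89 × 4.7 = 1.380 m³/s
w_3 = (11.2 − 7.5)/2 = 1.85 m; q_3 = 0.28 × 0.51 × 1.85 = 0.2642 m³/s
w_4 = (13.1 − 9.4)/2 = 1.85 m; q_4 = 0.23 × 0.38 × 1.85 = 0.1617 m³/s
Stations 1, 5 contribute zero (depth or velocity is 0).
Q = Σ qᵢ = 1.806 m³/s
= 1.806 × 3600 = 6503 m³/h

6500 m³/h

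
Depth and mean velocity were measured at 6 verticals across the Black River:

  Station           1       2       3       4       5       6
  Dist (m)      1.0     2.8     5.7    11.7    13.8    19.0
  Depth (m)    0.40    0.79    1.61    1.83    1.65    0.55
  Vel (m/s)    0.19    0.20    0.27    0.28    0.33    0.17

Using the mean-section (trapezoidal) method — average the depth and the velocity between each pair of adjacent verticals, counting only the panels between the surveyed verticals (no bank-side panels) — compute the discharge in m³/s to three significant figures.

Panel 1-2: Δb = 1.8 m, d̄ = (0.40+0.79)/2 = 0.595, v̄ = (0.19+0.20)/2 = 0.195 → q = 1.8×0.595×0.195 = 0.2088 m³/s
Panel 2-3: Δb = 2.9 m, d̄ = (0.79+1.61)/2 = 1.2, v̄ = (0.20+0.27)/2 = 0.235 → q = 2.9×1.2×0.235 = 0.8178 m³/s
Panel 3-4: Δb = 6 m, d̄ = (1.61+1.83)/2 = 1.72, v̄ = (0.27+0.28)/2 = 0.275 → q = 6×1.72×0.275 = 2.838 m³/s
Panel 4-5: Δb = 2.1 m, d̄ = (1.83+1.65)/2 = 1.74, v̄ = (0.28+0.33)/2 = 0.305 → q = 2.1×1.74×0.305 = 1.114 m³/s
Panel 5-6: Δb = 5.2 m, d̄ = (1.65+0.55)/2 = 1.1, v̄ = (0.33+0.17)/2 = 0.25 → q = 5.2×1.1×0.25 = 1.430 m³/s
Q = Σ q = 6.409 m³/s

6.41 m³/s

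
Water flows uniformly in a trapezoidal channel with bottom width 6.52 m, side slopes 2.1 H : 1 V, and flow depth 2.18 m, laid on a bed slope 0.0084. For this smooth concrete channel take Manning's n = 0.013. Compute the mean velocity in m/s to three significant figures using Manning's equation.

A = (b + z·y)·y = (6.52 + 2.1×2.18)×2.18 = 24.19 m²
P = b + 2y√(1+z²) = 6.52 + 2×2.18×√(1+2.1²) = 16.66 m
R = A/P = 24.19/16.66 = 1.452 m
Q = (1/n)·A·R^(2/3)·S^(1/2) = (1/0.013) × 24.19 × 1.452^(2/3) × 0.0084^(1/2) = 218.7 m³/s
V = Q/A = 218.7/24.19 = 9.041 m/s

9.04 m/s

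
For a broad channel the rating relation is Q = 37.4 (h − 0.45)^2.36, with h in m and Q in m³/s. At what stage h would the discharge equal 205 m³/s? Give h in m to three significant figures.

2.51 m

h − h₀ = (Q/C)^(1/b) = (205/37.4)^(1/2.36) = 2.056 m
h = 0.45 + 2.056 = 2.506 m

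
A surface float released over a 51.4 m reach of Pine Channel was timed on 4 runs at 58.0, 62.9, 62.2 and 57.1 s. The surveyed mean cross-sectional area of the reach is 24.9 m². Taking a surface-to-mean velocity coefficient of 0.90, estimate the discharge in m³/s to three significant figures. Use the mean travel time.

t̄ = (58.0 + 62.9 + 62.2 + 57.1) / 4 = 60.05 s
v_surface = L / t̄ = 51.4 / 60.05 = 0.8560 m/s
v_mean = 0.90 × 0.8560 = 0.7704 m/s
Q = A × v_mean = 24.9 × 0.7704 = 19.18 m³/s

19.2 m³/s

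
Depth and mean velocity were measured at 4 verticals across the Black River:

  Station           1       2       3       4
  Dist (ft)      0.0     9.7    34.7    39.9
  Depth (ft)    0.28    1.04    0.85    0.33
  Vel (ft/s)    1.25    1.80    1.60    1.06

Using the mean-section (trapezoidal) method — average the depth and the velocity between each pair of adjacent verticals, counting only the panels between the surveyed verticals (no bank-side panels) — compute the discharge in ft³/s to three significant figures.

Panel 1-2: Δb = 9.7 ft, d̄ = (0.28+1.04)/2 = 0.66, v̄ = (1.25+1.80)/2 = 1.525 → q = 9.7×0.66×1.525 = 9.763 ft³/s
Panel 2-3: Δb = 25 ft, d̄ = (1.04+0.85)/2 = 0.945, v̄ = (1.80+1.60)/2 = 1.7 → q = 25×0.945×1.7 = 40.16 ft³/s
Panel 3-4: Δb = 5.2 ft, d̄ = (0.85+0.33)/2 = 0.59, v̄ = (1.60+1.06)/2 = 1.33 → q = 5.2×0.59×1.33 = 4.080 ft³/s
Q = Σ q = 54.01 ft³/s

54.0 ft³/s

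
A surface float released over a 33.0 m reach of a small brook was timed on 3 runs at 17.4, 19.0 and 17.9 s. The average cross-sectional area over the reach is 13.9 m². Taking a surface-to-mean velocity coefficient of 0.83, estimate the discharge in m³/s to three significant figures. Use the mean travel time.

t̄ = (17.4 + 19.0 + 17.9) / 3 = 18.1 s
v_surface = L / t̄ = 33.0 / 18.1 = 1.823 m/s
v_mean = 0.83 × 1.823 = 1.513 m/s
Q = A × v_mean = 13.9 × 1.513 = 21.03 m³/s

21.0 m³/s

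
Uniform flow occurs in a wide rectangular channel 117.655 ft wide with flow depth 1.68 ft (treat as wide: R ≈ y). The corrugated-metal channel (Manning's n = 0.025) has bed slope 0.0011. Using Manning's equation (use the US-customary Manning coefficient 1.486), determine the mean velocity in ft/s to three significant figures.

2.79 ft/s

A = b·y = 117.655 × 1.68 = 197.7 ft²
Wide channel: R ≈ y = 1.68 ft
Q = (1.486/n)·A·R^(2/3)·S^(1/2) = (1.486/0.025) × 197.7 × 1.680^(2/3) × 0.0011^(1/2) = 550.7 ft³/s
V = Q/A = 550.7/197.7 = 2.786 ft/s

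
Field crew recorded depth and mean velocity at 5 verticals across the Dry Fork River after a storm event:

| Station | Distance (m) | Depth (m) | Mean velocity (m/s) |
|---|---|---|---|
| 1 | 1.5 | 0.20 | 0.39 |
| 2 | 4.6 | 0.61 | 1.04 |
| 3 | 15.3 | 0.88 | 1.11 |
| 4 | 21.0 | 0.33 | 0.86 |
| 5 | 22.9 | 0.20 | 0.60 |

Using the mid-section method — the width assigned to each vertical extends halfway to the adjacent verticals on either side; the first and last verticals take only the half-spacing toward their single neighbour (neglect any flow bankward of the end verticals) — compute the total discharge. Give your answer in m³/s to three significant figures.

w_1 = (4.6 − 1.5)/2 = 1.55 m; q_1 = 0.39 × 0.20 × 1.55 = 0.1209 m³/s
w_2 = (15.3 − 1.5)/2 = 6.9 m; q_2 = 1.04 × 0.61 × 6.9 = 4.377 m³/s
w_3 = (21.0 − 4.6)/2 = 8.2 m; q_3 = 1.11 × 0.88 × 8.2 = 8.010 m³/s
w_4 = (22.9 − 15.3)/2 = 3.8 m; q_4 = 0.86 × 0.33 × 3.8 = 1.078 m³/s
w_5 = (22.9 − 21.0)/2 = 0.95 m; q_5 = 0.60 × 0.20 × 0.95 = 0.1140 m³/s
Q = Σ qᵢ = 13.70 m³/s

13.7 m³/s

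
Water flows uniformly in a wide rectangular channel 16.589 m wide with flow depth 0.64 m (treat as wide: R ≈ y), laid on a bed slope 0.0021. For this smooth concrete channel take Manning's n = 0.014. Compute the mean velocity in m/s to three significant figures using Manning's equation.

A = b·y = 16.589 × 0.64 = 10.62 m²
Wide channel: R ≈ y = 0.64 m
Q = (1/n)·A·R^(2/3)·S^(1/2) = (1/0.014) × 10.62 × 0.6400^(2/3) × 0.0021^(1/2) = 25.81 m³/s
V = Q/A = 25.81/10.62 = 2.431 m/s

2.43 m/s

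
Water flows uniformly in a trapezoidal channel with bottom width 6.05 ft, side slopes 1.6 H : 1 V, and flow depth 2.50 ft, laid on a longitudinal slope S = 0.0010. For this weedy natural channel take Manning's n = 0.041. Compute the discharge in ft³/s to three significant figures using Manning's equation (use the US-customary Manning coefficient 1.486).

39.8 ft³/s

A = (b + z·y)·y = (6.05 + 1.6×2.50)×2.50 = 25.13 ft²
P = b + 2y√(1+z²) = 6.05 + 2×2.50×√(1+1.6²) = 15.48 ft
R = A/P = 25.13/15.48 = 1.623 ft
Q = (1.486/n)·A·R^(2/3)·S^(1/2) = (1.486/0.041) × 25.13 × 1.623^(2/3) × 0.0010^(1/2) = 39.76 ft³/s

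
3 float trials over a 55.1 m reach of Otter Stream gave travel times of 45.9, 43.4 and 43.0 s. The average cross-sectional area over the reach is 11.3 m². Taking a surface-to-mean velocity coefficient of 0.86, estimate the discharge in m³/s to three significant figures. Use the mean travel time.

t̄ = (45.9 + 43.4 + 43.0) / 3 = 44.1 s
v_surface = L / t̄ = 55.1 / 44.1 = 1.249 m/s
v_mean = 0.86 × 1.249 = 1.075 m/s
Q = A × v_mean = 11.3 × 1.075 = 12.14 m³/s

12.1 m³/s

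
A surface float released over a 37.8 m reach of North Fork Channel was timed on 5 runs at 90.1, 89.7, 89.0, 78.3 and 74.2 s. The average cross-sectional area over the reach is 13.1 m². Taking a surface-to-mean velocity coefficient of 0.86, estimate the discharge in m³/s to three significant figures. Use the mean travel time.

5.05 m³/s

t̄ = (90.1 + 89.7 + 89.0 + 78.3 + 74.2) / 5 = 84.26 s
v_surface = L / t̄ = 37.8 / 84.26 = 0.4486 m/s
v_mean = 0.86 × 0.4486 = 0.3858 m/s
Q = A × v_mean = 13.1 × 0.3858 = 5.054 m³/s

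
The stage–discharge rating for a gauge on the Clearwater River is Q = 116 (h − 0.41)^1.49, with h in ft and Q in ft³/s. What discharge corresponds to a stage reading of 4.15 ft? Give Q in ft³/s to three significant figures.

828 ft³/s

Q = 116 × (4.15 − 0.41)^1.49 = 116 × 3.74^1.49 = 828.0 ft³/s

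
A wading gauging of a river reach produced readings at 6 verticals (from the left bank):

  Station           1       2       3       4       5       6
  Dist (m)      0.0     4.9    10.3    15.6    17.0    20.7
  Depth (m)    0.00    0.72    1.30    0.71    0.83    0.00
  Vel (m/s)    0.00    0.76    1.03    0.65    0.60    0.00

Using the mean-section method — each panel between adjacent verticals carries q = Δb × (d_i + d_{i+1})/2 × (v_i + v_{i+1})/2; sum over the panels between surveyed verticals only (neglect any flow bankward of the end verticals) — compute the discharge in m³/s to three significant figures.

Panel 1-2: Δb = 4.9 m, d̄ = (0.00+0.72)/2 = 0.36, v̄ = (0.00+0.76)/2 = 0.38 → q = 4.9×0.36×0.38 = 0.6703 m³/s
Panel 2-3: Δb = 5.4 m, d̄ = (0.72+1.30)/2 = 1.01, v̄ = (0.76+1.03)/2 = 0.895 → q = 5.4×1.01×0.895 = 4.881 m³/s
Panel 3-4: Δb = 5.3 m, d̄ = (1.30+0.71)/2 = 1.005, v̄ = (1.03+0.65)/2 = 0.84 → q = 5.3×1.005×0.84 = 4.474 m³/s
Panel 4-5: Δb = 1.4 m, d̄ = (0.71+0.83)/2 = 0.77, v̄ = (0.65+0.60)/2 = 0.625 → q = 1.4×0.77×0.625 = 0.6738 m³/s
Panel 5-6: Δb = 3.7 m, d̄ = (0.83+0.00)/2 = 0.415, v̄ = (0.60+0.00)/2 = 0.3 → q = 3.7×0.415×0.3 = 0.4607 m³/s
Q = Σ q = 11.16 m³/s

11.2 m³/s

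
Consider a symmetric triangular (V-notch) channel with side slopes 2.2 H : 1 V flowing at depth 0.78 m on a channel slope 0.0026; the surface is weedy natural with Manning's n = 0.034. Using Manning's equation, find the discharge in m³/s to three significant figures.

1.01 m³/s

A = z·y² = 2.2×0.78² = 1.338 m²
P = 2y√(1+z²) = 2×0.78×√(1+2.2²) = 3.770 m
R = A/P = 1.338/3.770 = 0.3550 m
Q = (1/n)·A·R^(2/3)·S^(1/2) = (1/0.034) × 1.338 × 0.3550^(2/3) × 0.0026^(1/2) = 1.006 m³/s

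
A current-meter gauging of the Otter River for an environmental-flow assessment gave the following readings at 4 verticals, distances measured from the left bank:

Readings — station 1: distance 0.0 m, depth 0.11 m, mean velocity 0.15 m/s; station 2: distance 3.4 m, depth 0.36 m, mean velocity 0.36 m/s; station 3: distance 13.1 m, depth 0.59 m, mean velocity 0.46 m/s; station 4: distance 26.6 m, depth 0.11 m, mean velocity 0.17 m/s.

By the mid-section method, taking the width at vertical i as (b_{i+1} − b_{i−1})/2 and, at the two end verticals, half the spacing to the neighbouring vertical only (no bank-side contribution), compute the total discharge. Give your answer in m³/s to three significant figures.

w_1 = (3.4 − 0.0)/2 = 1.7 m; q_1 = 0.15 × 0.11 × 1.7 = 0.02805 m³/s
w_2 = (13.1 − 0.0)/2 = 6.55 m; q_2 = 0.36 × 0.36 × 6.55 = 0.8489 m³/s
w_3 = (26.6 − 3.4)/2 = 11.6 m; q_3 = 0.46 × 0.59 × 11.6 = 3.148 m³/s
w_4 = (26.6 − 13.1)/2 = 6.75 m; q_4 = 0.17 × 0.11 × 6.75 = 0.1262 m³/s
Q = Σ qᵢ = 4.151 m³/s

4.15 m³/s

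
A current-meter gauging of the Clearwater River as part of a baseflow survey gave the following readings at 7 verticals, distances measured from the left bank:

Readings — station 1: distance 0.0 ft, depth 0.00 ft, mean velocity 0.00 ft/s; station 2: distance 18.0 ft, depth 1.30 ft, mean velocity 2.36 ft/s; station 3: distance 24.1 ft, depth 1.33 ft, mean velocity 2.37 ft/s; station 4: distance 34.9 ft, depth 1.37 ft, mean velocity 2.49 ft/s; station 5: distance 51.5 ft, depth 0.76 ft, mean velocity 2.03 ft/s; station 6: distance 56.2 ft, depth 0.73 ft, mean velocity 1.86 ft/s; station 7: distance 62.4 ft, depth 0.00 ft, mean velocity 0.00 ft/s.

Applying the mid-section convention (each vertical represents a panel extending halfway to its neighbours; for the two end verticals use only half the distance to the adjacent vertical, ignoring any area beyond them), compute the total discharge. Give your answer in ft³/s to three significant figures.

w_2 = (24.1 − 0.0)/2 = 12.05 ft; q_2 = 2.36 × 1.30 × 12.05 = 36.97 ft³/s
w_3 = (34.9 − 18.0)/2 = 8.45 ft; q_3 = 2.37 × 1.33 × 8.45 = 26.64 ft³/s
w_4 = (51.5 − 24.1)/2 = 13.7 ft; q_4 = 2.49 × 1.37 × 13.7 = 46.73 ft³/s
w_5 = (56.2 − 34.9)/2 = 10.65 ft; q_5 = 2.03 × 0.76 × 10.65 = 16.43 ft³/s
w_6 = (62.4 − 51.5)/2 = 5.45 ft; q_6 = 1.86 × 0.73 × 5.45 = 7.400 ft³/s
Stations 1, 7 contribute zero (depth or velocity is 0).
Q = Σ qᵢ = 134.2 ft³/s

134 ft³/s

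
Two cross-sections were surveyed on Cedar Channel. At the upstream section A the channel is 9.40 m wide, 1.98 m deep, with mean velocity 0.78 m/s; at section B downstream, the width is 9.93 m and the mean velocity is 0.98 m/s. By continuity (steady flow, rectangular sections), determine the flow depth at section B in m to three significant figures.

Q = A₁V₁ = (9.40×1.98) × 0.78 = 14.52 m³/s
d₂ = Q/(b₂ V₂) = 14.52/(9.93×0.98) = 1.492 m

1.49 m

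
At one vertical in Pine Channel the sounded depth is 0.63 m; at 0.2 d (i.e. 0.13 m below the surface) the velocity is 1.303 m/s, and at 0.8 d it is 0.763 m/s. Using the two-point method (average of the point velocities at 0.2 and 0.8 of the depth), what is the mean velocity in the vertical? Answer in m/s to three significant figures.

v̄ = (1.303 + 0.763) / 2 = 1.033 m/s

1.03 m/s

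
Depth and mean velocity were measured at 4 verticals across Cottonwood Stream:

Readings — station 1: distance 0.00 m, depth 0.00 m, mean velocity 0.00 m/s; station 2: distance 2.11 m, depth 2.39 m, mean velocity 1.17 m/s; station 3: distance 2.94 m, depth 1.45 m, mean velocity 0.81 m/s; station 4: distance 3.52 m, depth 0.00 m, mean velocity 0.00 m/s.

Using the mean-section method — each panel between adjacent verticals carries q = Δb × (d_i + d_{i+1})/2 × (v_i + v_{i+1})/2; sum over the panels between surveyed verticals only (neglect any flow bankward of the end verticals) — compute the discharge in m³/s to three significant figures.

3.22 m³/s

Panel 1-2: Δb = 2.11 m, d̄ = (0.00+2.39)/2 = 1.195, v̄ = (0.00+1.17)/2 = 0.585 → q = 2.11×1.195×0.585 = 1.475 m³/s
Panel 2-3: Δb = 0.83 m, d̄ = (2.39+1.45)/2 = 1.92, v̄ = (1.17+0.81)/2 = 0.99 → q = 0.83×1.92×0.99 = 1.578 m³/s
Panel 3-4: Δb = 0.58 m, d̄ = (1.45+0.00)/2 = 0.725, v̄ = (0.81+0.00)/2 = 0.405 → q = 0.58×0.725×0.405 = 0.1703 m³/s
Q = Σ q = 3.223 m³/s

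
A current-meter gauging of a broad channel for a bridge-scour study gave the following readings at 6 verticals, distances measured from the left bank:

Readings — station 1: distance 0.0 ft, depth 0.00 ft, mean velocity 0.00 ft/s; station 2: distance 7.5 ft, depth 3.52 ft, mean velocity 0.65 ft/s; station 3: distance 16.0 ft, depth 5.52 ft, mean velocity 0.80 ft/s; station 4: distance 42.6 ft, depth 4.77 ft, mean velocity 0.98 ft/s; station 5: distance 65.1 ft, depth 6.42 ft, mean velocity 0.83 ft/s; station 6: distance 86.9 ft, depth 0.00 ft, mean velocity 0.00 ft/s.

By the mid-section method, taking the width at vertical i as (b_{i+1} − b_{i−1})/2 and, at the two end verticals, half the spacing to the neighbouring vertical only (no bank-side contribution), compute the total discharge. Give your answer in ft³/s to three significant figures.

329 ft³/s

w_2 = (16.0 − 0.0)/2 = 8 ft; q_2 = 0.65 × 3.52 × 8 = 18.30 ft³/s
w_3 = (42.6 − 7.5)/2 = 17.55 ft; q_3 = 0.80 × 5.52 × 17.55 = 77.50 ft³/s
w_4 = (65.1 − 16.0)/2 = 24.55 ft; q_4 = 0.98 × 4.77 × 24.55 = 114.8 ft³/s
w_5 = (86.9 − 42.6)/2 = 22.15 ft; q_5 = 0.83 × 6.42 × 22.15 = 118.0 ft³/s
Stations 1, 6 contribute zero (depth or velocity is 0).
Q = Σ qᵢ = 328.6 ft³/s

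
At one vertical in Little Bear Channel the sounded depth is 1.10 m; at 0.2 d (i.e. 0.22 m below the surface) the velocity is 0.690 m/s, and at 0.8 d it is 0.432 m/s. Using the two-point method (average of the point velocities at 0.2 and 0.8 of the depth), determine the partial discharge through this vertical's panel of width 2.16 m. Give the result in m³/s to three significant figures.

1.33 m³/s

v̄ = (0.690 + 0.432) / 2 = 0.5610 m/s
q = v̄ × d × w = 0.5610 × 1.10 × 2.16 = 1.333 m³/s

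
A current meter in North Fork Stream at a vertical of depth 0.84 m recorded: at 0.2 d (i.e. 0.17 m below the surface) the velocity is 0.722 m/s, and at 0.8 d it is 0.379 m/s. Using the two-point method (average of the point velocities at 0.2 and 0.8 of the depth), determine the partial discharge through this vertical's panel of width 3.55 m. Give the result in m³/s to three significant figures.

1.64 m³/s

v̄ = (0.722 + 0.379) / 2 = 0.5505 m/s
q = v̄ × d × w = 0.5505 × 0.84 × 3.55 = 1.642 m³/s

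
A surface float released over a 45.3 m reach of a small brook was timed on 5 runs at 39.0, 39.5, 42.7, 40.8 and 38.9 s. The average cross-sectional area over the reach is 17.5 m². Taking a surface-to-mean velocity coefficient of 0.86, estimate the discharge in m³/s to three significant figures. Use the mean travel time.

17.0 m³/s

t̄ = (39.0 + 39.5 + 42.7 + 40.8 + 38.9) / 5 = 40.18 s
v_surface = L / t̄ = 45.3 / 40.18 = 1.127 m/s
v_mean = 0.86 × 1.127 = 0.9696 m/s
Q = A × v_mean = 17.5 × 0.9696 = 16.97 m³/s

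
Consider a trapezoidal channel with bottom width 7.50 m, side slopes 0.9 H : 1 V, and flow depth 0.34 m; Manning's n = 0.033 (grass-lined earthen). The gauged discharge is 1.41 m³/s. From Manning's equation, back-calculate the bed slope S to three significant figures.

0.00143

A = (b + z·y)·y = (7.50 + 0.9×0.34)×0.34 = 2.654 m²
P = b + 2y√(1+z²) = 7.50 + 2×0.34×√(1+0.9²) = 8.415 m
R = A/P = 2.654/8.415 = 0.3154 m
S = (Q·n / (1·A·R^(2/3)))² = (1.41×0.033 / (1×2.654×0.4633))² = 0.001432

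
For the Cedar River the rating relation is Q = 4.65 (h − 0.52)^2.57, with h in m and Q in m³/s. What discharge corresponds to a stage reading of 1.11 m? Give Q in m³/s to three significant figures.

1.20 m³/s

Q = 4.65 × (1.11 − 0.52)^2.57 = 4.65 × 0.59^2.57 = 1.198 m³/s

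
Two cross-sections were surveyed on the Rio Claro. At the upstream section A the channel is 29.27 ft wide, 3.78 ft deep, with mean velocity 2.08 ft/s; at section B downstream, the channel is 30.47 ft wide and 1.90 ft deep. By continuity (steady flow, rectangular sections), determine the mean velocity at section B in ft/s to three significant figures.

Q = A₁V₁ = (29.27×3.78) × 2.08 = 230.1 ft³/s
A₂ = 30.47 × 1.90 = 57.89 ft²
V₂ = Q/A₂ = 230.1/57.89 = 3.975 ft/s

3.98 ft/s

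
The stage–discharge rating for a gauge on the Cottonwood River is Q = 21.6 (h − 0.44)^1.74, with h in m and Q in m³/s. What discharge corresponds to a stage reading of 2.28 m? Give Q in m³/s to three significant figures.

Q = 21.6 × (2.28 − 0.44)^1.74 = 21.6 × 1.84^1.74 = 62.41 m³/s

62.4 m³/s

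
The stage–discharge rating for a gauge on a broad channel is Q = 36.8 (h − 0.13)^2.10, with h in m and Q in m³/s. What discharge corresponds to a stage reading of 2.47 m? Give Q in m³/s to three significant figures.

219 m³/s

Q = 36.8 × (2.47 − 0.13)^2.10 = 36.8 × 2.34^2.10 = 219.4 m³/s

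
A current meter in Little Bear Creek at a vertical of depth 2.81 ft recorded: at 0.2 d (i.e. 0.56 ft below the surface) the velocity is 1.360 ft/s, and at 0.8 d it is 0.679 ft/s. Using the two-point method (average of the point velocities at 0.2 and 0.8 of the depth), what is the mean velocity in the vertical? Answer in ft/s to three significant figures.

v̄ = (1.360 + 0.679) / 2 = 1.020 ft/s

1.02 ft/s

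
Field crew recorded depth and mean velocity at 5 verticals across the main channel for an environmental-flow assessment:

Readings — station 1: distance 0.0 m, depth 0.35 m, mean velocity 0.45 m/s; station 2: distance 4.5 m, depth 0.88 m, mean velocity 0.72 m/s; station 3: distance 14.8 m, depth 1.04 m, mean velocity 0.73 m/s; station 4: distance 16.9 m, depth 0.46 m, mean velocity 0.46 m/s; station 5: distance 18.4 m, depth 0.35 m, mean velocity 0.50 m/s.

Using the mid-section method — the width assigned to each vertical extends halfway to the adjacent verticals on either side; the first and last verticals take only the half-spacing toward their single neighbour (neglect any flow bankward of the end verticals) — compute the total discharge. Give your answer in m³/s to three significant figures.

w_1 = (4.5 − 0.0)/2 = 2.25 m; q_1 = 0.45 × 0.35 × 2.25 = 0.3544 m³/s
w_2 = (14.8 − 0.0)/2 = 7.4 m; q_2 = 0.72 × 0.88 × 7.4 = 4.689 m³/s
w_3 = (16.9 − 4.5)/2 = 6.2 m; q_3 = 0.73 × 1.04 × 6.2 = 4.707 m³/s
w_4 = (18.4 − 14.8)/2 = 1.8 m; q_4 = 0.46 × 0.46 × 1.8 = 0.3809 m³/s
w_5 = (18.4 − 16.9)/2 = 0.75 m; q_5 = 0.50 × 0.35 × 0.75 = 0.1313 m³/s
Q = Σ qᵢ = 10.26 m³/s

10.3 m³/s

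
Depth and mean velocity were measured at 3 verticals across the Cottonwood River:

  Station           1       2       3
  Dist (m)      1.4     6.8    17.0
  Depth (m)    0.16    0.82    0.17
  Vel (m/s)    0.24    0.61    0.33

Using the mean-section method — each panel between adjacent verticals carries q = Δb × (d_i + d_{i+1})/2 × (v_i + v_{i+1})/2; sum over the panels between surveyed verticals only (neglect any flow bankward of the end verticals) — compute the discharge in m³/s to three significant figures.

Panel 1-2: Δb = 5.4 m, d̄ = (0.16+0.82)/2 = 0.49, v̄ = (0.24+0.61)/2 = 0.425 → q = 5.4×0.49×0.425 = 1.125 m³/s
Panel 2-3: Δb = 10.2 m, d̄ = (0.82+0.17)/2 = 0.495, v̄ = (0.61+0.33)/2 = 0.47 → q = 10.2×0.495×0.47 = 2.373 m³/s
Q = Σ q = 3.498 m³/s

3.50 m³/s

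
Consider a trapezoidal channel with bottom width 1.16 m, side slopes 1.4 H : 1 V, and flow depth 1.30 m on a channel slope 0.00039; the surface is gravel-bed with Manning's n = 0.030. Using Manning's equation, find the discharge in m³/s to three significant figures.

A = (b + z·y)·y = (1.16 + 1.4×1.30)×1.30 = 3.874 m²
P = b + 2y√(1+z²) = 1.16 + 2×1.30×√(1+1.4²) = 5.633 m
R = A/P = 3.874/5.633 = 0.6877 m
Q = (1/n)·A·R^(2/3)·S^(1/2) = (1/0.030) × 3.874 × 0.6877^(2/3) × 0.00039^(1/2) = 1.987 m³/s

1.99 m³/s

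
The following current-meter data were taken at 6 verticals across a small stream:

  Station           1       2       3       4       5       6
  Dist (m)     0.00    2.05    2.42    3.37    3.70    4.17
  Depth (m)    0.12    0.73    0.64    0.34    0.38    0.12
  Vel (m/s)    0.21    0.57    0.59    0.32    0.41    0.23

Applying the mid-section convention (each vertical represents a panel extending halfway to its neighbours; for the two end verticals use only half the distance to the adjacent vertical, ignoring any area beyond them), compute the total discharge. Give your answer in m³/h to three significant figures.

3300 m³/h

w_1 = (2.05 − 0.00)/2 = 1.025 m; q_1 = 0.21 × 0.12 × 1.025 = 0.02583 m³/s
w_2 = (2.42 − 0.00)/2 = 1.21 m; q_2 = 0.57 × 0.73 × 1.21 = 0.5035 m³/s
w_3 = (3.37 − 2.05)/2 = 0.66 m; q_3 = 0.59 × 0.64 × 0.66 = 0.2492 m³/s
w_4 = (3.70 − 2.42)/2 = 0.64 m; q_4 = 0.32 × 0.34 × 0.64 = 0.06963 m³/s
w_5 = (4.17 − 3.37)/2 = 0.4 m; q_5 = 0.41 × 0.38 × 0.4 = 0.06232 m³/s
w_6 = (4.17 − 3.70)/2 = 0.235 m; q_6 = 0.23 × 0.12 × 0.235 = 0.006486 m³/s
Q = Σ qᵢ = 0.9170 m³/s
= 0.9170 × 3600 = 3301 m³/h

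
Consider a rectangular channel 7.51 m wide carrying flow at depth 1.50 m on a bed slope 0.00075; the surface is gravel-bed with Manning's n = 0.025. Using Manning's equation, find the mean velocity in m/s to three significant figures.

1.15 m/s

A = b·y = 7.51 × 1.50 = 11.27 m²
P = b + 2y = 7.51 + 2×1.50 = 10.51 m
R = A/P = 11.27/10.51 = 1.072 m
Q = (1/n)·A·R^(2/3)·S^(1/2) = (1/0.025) × 11.27 × 1.072^(2/3) × 0.00075^(1/2) = 12.92 m³/s
V = Q/A = 12.92/11.27 = 1.147 m/s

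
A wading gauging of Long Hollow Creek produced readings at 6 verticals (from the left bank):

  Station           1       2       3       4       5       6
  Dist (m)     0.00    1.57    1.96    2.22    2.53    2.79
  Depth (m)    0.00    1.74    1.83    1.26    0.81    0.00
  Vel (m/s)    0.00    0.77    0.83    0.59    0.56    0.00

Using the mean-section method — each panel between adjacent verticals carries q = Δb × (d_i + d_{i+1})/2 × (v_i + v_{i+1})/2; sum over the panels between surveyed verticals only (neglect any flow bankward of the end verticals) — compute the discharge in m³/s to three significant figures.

Panel 1-2: Δb = 1.57 m, d̄ = (0.00+1.74)/2 = 0.87, v̄ = (0.00+0.77)/2 = 0.385 → q = 1.57×0.87×0.385 = 0.5259 m³/s
Panel 2-3: Δb = 0.39 m, d̄ = (1.74+1.83)/2 = 1.785, v̄ = (0.77+0.83)/2 = 0.8 → q = 0.39×1.785×0.8 = 0.5569 m³/s
Panel 3-4: Δb = 0.26 m, d̄ = (1.83+1.26)/2 = 1.545, v̄ = (0.83+0.59)/2 = 0.71 → q = 0.26×1.545×0.71 = 0.2852 m³/s
Panel 4-5: Δb = 0.31 m, d̄ = (1.26+0.81)/2 = 1.035, v̄ = (0.59+0.56)/2 = 0.575 → q = 0.31×1.035×0.575 = 0.1845 m³/s
Panel 5-6: Δb = 0.26 m, d̄ = (0.81+0.00)/2 = 0.405, v̄ = (0.56+0.00)/2 = 0.28 → q = 0.26×0.405×0.28 = 0.02948 m³/s
Q = Σ q = 1.582 m³/s

1.58 m³/s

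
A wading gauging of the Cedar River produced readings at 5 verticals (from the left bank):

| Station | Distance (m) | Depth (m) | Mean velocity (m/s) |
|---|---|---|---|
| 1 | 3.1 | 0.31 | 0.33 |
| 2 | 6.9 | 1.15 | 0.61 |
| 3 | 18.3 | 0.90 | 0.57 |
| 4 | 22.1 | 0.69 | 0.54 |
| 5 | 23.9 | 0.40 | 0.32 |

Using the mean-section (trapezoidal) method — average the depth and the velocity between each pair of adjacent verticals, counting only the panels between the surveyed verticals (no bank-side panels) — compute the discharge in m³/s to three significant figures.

10.3 m³/s

Panel 1-2: Δb = 3.8 m, d̄ = (0.31+1.15)/2 = 0.73, v̄ = (0.33+0.61)/2 = 0.47 → q = 3.8×0.73×0.47 = 1.304 m³/s
Panel 2-3: Δb = 11.4 m, d̄ = (1.15+0.90)/2 = 1.025, v̄ = (0.61+0.57)/2 = 0.59 → q = 11.4×1.025×0.59 = 6.894 m³/s
Panel 3-4: Δb = 3.8 m, d̄ = (0.90+0.69)/2 = 0.795, v̄ = (0.57+0.54)/2 = 0.555 → q = 3.8×0.795×0.555 = 1.677 m³/s
Panel 4-5: Δb = 1.8 m, d̄ = (0.69+0.40)/2 = 0.545, v̄ = (0.54+0.32)/2 = 0.43 → q = 1.8×0.545×0.43 = 0.4218 m³/s
Q = Σ q = 10.30 m³/s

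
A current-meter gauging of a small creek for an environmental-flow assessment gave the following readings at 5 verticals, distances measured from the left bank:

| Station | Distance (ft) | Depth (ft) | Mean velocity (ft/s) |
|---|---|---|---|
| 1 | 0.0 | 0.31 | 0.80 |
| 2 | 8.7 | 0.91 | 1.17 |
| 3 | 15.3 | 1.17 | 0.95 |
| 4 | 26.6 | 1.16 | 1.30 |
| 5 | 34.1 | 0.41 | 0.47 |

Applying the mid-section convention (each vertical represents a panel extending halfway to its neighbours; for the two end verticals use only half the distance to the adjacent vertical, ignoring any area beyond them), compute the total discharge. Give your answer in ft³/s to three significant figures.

w_1 = (8.7 − 0.0)/2 = 4.35 ft; q_1 = 0.80 × 0.31 × 4.35 = 1.079 ft³/s
w_2 = (15.3 − 0.0)/2 = 7.65 ft; q_2 = 1.17 × 0.91 × 7.65 = 8.145 ft³/s
w_3 = (26.6 − 8.7)/2 = 8.95 ft; q_3 = 0.95 × 1.17 × 8.95 = 9.948 ft³/s
w_4 = (34.1 − 15.3)/2 = 9.4 ft; q_4 = 1.30 × 1.16 × 9.4 = 14.18 ft³/s
w_5 = (34.1 − 26.6)/2 = 3.75 ft; q_5 = 0.47 × 0.41 × 3.75 = 0.7226 ft³/s
Q = Σ qᵢ = 34.07 ft³/s

34.1 ft³/s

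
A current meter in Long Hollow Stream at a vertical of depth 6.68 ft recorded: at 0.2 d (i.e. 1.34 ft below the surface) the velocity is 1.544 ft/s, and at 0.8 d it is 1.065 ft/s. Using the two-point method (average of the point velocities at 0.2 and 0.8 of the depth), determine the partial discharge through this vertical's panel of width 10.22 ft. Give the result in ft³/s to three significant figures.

89.1 ft³/s

v̄ = (1.544 + 1.065) / 2 = 1.305 ft/s
q = v̄ × d × w = 1.305 × 6.68 × 10.22 = 89.06 ft³/s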